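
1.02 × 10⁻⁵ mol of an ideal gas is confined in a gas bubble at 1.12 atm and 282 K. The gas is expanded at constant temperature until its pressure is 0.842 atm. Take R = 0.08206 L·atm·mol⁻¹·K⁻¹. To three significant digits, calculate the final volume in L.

From PV = nRT: V₁ = nRT₁/P₁ = 0.0002107 L.
Isothermal, so P V is constant: T₂ = T₁; V₂ = V₁·(P₁/P₂) = 0.0002803 L.

V₂ ≈ 0.000280 L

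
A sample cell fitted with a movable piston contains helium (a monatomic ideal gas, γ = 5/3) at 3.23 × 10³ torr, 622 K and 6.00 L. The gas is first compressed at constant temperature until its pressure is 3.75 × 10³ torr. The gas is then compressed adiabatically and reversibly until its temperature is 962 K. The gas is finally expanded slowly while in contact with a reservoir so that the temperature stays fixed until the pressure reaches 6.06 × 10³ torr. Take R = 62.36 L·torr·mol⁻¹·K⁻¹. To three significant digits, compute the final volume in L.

V₄ ≈ 4.95 L

Isothermal, so P V is constant: T₂ = T₁; V₂ = V₁·(P₁/P₂) = 5.168 L.
Adiabatic (γ = 5/3), T V^(γ−1) and P V^γ constant: P₃ = P₂·(T₃/T₂)^(γ/(γ−1)) = 1.116e+04 torr; V₃ = V₂·(T₂/T₃)^(1/(γ−1)) = 2.687 L.
T constant ⇒ Boyle's law P V = const: T₄ = T₃; V₄ = V₃·(P₃/P₄) = 4.946 L.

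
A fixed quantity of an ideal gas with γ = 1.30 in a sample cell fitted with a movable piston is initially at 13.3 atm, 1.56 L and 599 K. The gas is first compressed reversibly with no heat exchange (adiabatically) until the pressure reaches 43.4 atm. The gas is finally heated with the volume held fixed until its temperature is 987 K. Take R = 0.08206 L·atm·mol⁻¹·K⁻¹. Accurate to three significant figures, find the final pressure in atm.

Adiabatic (γ = 1.30), T V^(γ−1) and P V^γ constant: T₂ = T₁·(P₂/P₁)^((γ−1)/γ) = 787.0 K; V₂ = V₁·(P₁/P₂)^(1/γ) = 0.6281 L.
Isochoric, so P/T is constant: V₃ = V₂; P₃ = P₂·(T₃/T₂) = 54.43 atm.

P₃ ≈ 54.4 atm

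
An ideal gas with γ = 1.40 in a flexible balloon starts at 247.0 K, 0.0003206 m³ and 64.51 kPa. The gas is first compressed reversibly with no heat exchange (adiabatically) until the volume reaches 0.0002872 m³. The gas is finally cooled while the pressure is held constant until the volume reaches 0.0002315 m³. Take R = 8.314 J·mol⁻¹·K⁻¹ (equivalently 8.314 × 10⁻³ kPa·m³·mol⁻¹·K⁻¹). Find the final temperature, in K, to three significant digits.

Adiabatic (γ = 1.40), T V^(γ−1) and P V^γ constant: T₂ = T₁·(V₁/V₂)^(γ−1) = 258.1 K; P₂ = P₁·(V₁/V₂)^γ = 75.25 kPa.
Isobaric, so V/T is constant: P₃ = P₂; T₃ = T₂·(V₃/V₂) = 208.1 K.

T₃ ≈ 208 K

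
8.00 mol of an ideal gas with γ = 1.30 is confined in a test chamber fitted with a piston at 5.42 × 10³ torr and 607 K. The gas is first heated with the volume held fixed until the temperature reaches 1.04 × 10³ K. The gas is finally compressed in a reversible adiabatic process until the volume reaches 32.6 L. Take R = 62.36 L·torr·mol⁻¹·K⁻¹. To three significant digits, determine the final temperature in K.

T₃ ≈ 1.22e+03 K

From PV = nRT: V₁ = nRT₁/P₁ = 55.87 L.
Isochoric, so P/T is constant: V₂ = V₁; P₂ = P₁·(T₂/T₁) = 9286 torr.
Adiabatic (γ = 1.30), T V^(γ−1) and P V^γ constant: T₃ = T₂·(V₂/V₃)^(γ−1) = 1222 K; P₃ = P₂·(V₂/V₃)^γ = 1.871e+04 torr.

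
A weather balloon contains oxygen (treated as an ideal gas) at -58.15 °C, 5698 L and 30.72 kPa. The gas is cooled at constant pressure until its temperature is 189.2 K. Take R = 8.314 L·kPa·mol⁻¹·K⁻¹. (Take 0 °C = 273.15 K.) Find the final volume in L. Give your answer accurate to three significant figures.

Convert: T₁ = 215.0 K.
Isobaric, so V/T is constant: P₂ = P₁; V₂ = V₁·(T₂/T₁) = 5014 L.

V₂ ≈ 5.01e+03 L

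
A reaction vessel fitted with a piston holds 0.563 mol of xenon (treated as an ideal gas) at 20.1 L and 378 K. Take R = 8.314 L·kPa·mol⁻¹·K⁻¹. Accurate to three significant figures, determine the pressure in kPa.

P ≈ 88.0 kPa

PV = nRT ⇒ P = nRT/V = (0.563 × 8.314 × 378) / 20.1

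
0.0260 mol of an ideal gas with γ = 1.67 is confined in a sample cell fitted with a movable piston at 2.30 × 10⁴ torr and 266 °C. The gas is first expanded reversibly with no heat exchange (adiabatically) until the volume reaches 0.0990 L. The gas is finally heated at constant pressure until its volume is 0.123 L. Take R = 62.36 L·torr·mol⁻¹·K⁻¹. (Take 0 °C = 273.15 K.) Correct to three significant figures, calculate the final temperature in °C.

Convert: T₁ = 539.1 K.
From PV = nRT: V₁ = nRT₁/P₁ = 0.03801 L.
Reversible adiabatic, γ = 1.67: T₂ = T₁·(V₁/V₂)^(γ−1) = 283.9 K; P₂ = P₁·(V₁/V₂)^γ = 4649 torr.
Isobaric, so V/T is constant: P₃ = P₂; T₃ = T₂·(V₃/V₂) = 352.7 K.

T₃ ≈ 79.6 °C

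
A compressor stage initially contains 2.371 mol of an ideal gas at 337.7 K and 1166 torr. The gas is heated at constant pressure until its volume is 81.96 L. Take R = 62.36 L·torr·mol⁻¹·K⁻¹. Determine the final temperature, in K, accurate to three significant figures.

T₂ ≈ 646 K

From PV = nRT: V₁ = nRT₁/P₁ = 42.82 L.
Isobaric, so V/T is constant: P₂ = P₁; T₂ = T₁·(V₂/V₁) = 646.3 K.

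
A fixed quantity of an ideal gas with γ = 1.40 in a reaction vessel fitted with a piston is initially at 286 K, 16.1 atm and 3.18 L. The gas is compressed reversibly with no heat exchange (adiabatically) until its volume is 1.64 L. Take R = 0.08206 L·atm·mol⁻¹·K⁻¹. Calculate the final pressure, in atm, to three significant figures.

Reversible adiabatic, γ = 1.40: T₂ = T₁·(V₁/V₂)^(γ−1) = 372.7 K; P₂ = P₁·(V₁/V₂)^γ = 40.69 atm.

P₂ ≈ 40.7 atm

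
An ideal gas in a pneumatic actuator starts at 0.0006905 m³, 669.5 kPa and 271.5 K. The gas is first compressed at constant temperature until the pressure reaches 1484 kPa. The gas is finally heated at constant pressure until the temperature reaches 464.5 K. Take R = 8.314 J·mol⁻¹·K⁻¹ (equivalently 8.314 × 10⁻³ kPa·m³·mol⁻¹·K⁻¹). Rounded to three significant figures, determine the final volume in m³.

V₃ ≈ 0.000533 m³

T constant ⇒ Boyle's law P V = const: T₂ = T₁; V₂ = V₁·(P₁/P₂) = 0.0003115 m³.
P constant ⇒ V ∝ T: P₃ = P₂; V₃ = V₂·(T₃/T₂) = 0.0005330 m³.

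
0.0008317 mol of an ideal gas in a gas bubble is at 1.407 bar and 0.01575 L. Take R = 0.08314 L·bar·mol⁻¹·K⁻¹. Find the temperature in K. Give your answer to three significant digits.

PV = nRT ⇒ T = PV/(nR) = (1.407 × 0.01575) / (0.0008317 × 0.08314)

T ≈ 320 K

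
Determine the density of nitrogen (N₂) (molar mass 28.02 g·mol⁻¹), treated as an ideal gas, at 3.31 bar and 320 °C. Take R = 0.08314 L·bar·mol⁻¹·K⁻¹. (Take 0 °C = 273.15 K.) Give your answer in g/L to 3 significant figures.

ρ ≈ 1.88 g/L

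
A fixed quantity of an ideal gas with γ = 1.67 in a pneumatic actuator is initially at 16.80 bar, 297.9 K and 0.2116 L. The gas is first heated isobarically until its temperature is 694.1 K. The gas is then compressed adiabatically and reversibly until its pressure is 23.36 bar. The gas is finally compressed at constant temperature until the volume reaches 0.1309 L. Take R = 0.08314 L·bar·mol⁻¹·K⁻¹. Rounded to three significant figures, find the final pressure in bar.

P constant ⇒ V ∝ T: P₂ = P₁; V₂ = V₁·(T₂/T₁) = 0.4930 L.
Reversible adiabatic, γ = 1.67: T₃ = T₂·(P₃/P₂)^((γ−1)/γ) = 792.2 K; V₃ = V₂·(P₂/P₃)^(1/γ) = 0.4047 L.
Isothermal, so P V is constant: T₄ = T₃; P₄ = P₃·(V₃/V₄) = 72.22 bar.

P₄ ≈ 72.2 bar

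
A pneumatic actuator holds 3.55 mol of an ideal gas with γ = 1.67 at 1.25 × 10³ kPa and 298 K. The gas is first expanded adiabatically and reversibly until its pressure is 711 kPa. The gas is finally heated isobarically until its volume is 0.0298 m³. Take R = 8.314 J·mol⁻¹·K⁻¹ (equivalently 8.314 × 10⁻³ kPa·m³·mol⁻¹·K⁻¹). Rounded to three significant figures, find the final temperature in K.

T₃ ≈ 718 K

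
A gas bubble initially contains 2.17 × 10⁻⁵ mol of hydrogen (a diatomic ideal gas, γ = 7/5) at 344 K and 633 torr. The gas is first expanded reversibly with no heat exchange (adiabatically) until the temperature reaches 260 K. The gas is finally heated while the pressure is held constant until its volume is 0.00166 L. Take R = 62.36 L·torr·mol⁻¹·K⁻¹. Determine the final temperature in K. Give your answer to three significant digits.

T₃ ≈ 291 K

From PV = nRT: V₁ = nRT₁/P₁ = 0.0007354 L.
Adiabatic (γ = 7/5), T V^(γ−1) and P V^γ constant: P₂ = P₁·(T₂/T₁)^(γ/(γ−1)) = 237.6 torr; V₂ = V₁·(T₁/T₂)^(1/(γ−1)) = 0.001481 L.
Isobaric, so V/T is constant: P₃ = P₂; T₃ = T₂·(V₃/V₂) = 291.5 K.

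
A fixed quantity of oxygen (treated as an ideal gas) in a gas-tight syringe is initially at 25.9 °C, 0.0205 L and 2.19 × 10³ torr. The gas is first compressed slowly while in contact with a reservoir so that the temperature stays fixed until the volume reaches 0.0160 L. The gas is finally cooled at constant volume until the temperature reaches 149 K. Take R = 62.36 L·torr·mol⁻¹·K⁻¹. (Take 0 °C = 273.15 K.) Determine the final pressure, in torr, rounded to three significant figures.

P₃ ≈ 1.40e+03 torr

Convert: T₁ = 299.0 K.
Isothermal, so P V is constant: T₂ = T₁; P₂ = P₁·(V₁/V₂) = 2806 torr.
V constant ⇒ P ∝ T: V₃ = V₂; P₃ = P₂·(T₃/T₂) = 1398 torr.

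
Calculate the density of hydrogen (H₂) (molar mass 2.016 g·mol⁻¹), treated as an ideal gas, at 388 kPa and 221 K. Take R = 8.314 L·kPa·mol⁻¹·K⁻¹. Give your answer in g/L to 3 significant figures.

ρ = PM/(RT) = (388 × 2.016) / (8.314 × 221.0)

ρ ≈ 0.426 g/L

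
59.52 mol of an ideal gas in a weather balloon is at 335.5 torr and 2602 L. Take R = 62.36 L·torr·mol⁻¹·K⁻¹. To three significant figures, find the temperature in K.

PV = nRT ⇒ T = PV/(nR) = (335.5 × 2602) / (59.52 × 62.36)

T ≈ 235 K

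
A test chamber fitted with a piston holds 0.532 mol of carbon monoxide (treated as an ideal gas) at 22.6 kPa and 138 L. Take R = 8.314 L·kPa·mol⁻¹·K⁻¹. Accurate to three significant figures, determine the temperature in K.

PV = nRT ⇒ T = PV/(nR) = (22.6 × 138) / (0.532 × 8.314)

T ≈ 705 K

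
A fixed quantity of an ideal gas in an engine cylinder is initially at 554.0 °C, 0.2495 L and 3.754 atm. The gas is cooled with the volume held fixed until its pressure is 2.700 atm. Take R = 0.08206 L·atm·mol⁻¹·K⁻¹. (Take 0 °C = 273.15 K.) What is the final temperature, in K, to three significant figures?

T₂ ≈ 595 K

Convert: T₁ = 827.1 K.
Isochoric, so P/T is constant: V₂ = V₁; T₂ = T₁·(P₂/P₁) = 594.9 K.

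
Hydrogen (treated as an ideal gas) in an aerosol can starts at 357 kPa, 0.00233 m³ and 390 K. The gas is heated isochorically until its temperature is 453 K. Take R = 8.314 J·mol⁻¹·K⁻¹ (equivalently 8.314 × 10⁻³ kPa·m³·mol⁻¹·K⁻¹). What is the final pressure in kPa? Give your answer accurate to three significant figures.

P₂ ≈ 415 kPa

V constant ⇒ P ∝ T: V₂ = V₁; P₂ = P₁·(T₂/T₁) = 414.7 kPa.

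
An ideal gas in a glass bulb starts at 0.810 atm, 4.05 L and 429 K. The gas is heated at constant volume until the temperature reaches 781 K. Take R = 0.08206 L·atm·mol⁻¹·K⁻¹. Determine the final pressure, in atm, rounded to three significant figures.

Isochoric, so P/T is constant: V₂ = V₁; P₂ = P₁·(T₂/T₁) = 1.475 atm.

P₂ ≈ 1.47 atm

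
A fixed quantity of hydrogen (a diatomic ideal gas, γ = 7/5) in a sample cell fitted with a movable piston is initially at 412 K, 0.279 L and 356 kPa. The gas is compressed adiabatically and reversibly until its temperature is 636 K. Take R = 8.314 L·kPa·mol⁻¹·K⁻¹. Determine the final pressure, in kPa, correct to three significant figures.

Reversible adiabatic, γ = 7/5: P₂ = P₁·(T₂/T₁)^(γ/(γ−1)) = 1627 kPa; V₂ = V₁·(T₁/T₂)^(1/(γ−1)) = 0.09423 L.

P₂ ≈ 1.63e+03 kPa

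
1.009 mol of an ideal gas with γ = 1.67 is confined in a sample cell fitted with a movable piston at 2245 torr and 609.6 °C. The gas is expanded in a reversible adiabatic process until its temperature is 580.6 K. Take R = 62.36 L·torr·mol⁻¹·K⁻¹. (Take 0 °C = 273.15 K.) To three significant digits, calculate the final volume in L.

V₂ ≈ 46.2 L

Convert: T₁ = 882.8 K.
From PV = nRT: V₁ = nRT₁/P₁ = 24.74 L.
Reversible adiabatic, γ = 1.67: P₂ = P₁·(T₂/T₁)^(γ/(γ−1)) = 790.1 torr; V₂ = V₁·(T₁/T₂)^(1/(γ−1)) = 46.24 L.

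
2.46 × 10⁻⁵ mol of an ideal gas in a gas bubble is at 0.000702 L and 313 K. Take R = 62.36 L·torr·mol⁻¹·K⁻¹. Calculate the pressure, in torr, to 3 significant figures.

P ≈ 684 torr

PV = nRT ⇒ P = nRT/V = (2.46e-05 × 62.36 × 313) / 0.000702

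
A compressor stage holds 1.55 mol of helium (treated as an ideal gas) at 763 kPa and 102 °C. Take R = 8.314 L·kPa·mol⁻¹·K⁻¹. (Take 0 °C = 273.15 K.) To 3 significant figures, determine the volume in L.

Convert: T = 375.15 K.
PV = nRT ⇒ V = nRT/P = (1.55 × 8.314 × 375.15) / 763

V ≈ 6.34 L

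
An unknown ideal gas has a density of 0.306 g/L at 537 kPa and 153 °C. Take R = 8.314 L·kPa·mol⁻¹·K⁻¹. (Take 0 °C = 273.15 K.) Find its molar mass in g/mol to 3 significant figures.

M ≈ 2.02 g/mol

ρ = PM/(RT) ⇒ M = ρRT/P = (0.306 × 8.314 × 426.1) / 537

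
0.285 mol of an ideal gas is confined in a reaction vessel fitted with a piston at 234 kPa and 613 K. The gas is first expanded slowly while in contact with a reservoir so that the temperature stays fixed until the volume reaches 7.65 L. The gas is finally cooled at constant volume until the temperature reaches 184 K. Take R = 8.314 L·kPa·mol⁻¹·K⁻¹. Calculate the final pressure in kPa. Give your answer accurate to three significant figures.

From PV = nRT: V₁ = nRT₁/P₁ = 6.207 L.
Isothermal, so P V is constant: T₂ = T₁; P₂ = P₁·(V₁/V₂) = 189.9 kPa.
V constant ⇒ P ∝ T: V₃ = V₂; P₃ = P₂·(T₃/T₂) = 56.99 kPa.

P₃ ≈ 57.0 kPa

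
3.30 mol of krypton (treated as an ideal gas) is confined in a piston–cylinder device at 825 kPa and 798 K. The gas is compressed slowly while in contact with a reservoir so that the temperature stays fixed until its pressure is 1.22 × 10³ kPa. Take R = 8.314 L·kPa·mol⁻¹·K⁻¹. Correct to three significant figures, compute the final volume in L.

V₂ ≈ 17.9 L

From PV = nRT: V₁ = nRT₁/P₁ = 26.54 L.
T constant ⇒ Boyle's law P V = const: T₂ = T₁; V₂ = V₁·(P₁/P₂) = 17.95 L.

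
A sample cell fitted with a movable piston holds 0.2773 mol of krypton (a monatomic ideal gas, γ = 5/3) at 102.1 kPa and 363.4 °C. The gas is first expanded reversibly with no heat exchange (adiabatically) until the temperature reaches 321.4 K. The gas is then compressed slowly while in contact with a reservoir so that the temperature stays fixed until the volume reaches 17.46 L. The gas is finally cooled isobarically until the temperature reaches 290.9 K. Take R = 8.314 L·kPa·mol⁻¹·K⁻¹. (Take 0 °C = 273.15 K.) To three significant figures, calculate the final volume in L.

Convert: T₁ = 636.5 K.
From PV = nRT: V₁ = nRT₁/P₁ = 14.37 L.
Adiabatic (γ = 5/3), T V^(γ−1) and P V^γ constant: P₂ = P₁·(T₂/T₁)^(γ/(γ−1)) = 18.50 kPa; V₂ = V₁·(T₁/T₂)^(1/(γ−1)) = 40.06 L.
Isothermal, so P V is constant: T₃ = T₂; P₃ = P₂·(V₂/V₃) = 42.44 kPa.
Isobaric, so V/T is constant: P₄ = P₃; V₄ = V₃·(T₄/T₃) = 15.80 L.

V₄ ≈ 15.8 L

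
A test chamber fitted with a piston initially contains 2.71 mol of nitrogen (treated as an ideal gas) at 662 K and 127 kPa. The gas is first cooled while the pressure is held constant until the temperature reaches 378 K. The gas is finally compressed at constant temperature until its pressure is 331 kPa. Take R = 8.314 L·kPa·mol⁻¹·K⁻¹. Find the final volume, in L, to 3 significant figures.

V₃ ≈ 25.7 L

From PV = nRT: V₁ = nRT₁/P₁ = 117.4 L.
Isobaric, so V/T is constant: P₂ = P₁; V₂ = V₁·(T₂/T₁) = 67.06 L.
Isothermal, so P V is constant: T₃ = T₂; V₃ = V₂·(P₂/P₃) = 25.73 L.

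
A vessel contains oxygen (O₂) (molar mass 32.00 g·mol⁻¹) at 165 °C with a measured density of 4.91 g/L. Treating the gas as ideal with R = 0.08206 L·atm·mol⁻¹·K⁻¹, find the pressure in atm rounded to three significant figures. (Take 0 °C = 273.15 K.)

ρ = PM/(RT) ⇒ P = ρRT/M = (4.91 × 0.08206 × 438.1) / 32.00

P ≈ 5.52 atm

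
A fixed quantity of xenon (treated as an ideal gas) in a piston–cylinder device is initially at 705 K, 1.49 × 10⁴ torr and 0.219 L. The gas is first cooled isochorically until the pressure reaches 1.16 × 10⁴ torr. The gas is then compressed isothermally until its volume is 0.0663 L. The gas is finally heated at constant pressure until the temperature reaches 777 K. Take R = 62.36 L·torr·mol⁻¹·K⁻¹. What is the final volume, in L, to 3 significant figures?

V₄ ≈ 0.0939 L

Isochoric, so P/T is constant: V₂ = V₁; T₂ = T₁·(P₂/P₁) = 548.9 K.
Isothermal, so P V is constant: T₃ = T₂; P₃ = P₂·(V₂/V₃) = 3.832e+04 torr.
P constant ⇒ V ∝ T: P₄ = P₃; V₄ = V₃·(T₄/T₃) = 0.09386 L.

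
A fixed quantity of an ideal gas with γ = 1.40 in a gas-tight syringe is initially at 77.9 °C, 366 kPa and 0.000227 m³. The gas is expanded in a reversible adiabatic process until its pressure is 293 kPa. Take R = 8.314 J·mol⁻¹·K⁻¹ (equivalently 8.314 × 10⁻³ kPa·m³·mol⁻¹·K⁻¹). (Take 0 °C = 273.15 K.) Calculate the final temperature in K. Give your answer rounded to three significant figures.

T₂ ≈ 329 K

Convert: T₁ = 351.0 K.
Reversible adiabatic, γ = 1.40: T₂ = T₁·(P₂/P₁)^((γ−1)/γ) = 329.4 K; V₂ = V₁·(P₁/P₂)^(1/γ) = 0.0002661 m³.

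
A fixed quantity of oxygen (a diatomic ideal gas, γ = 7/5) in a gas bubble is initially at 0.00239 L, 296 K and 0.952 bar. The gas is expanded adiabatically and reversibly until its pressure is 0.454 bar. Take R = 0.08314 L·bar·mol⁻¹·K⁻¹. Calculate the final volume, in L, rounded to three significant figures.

V₂ ≈ 0.00406 L

Reversible adiabatic, γ = 7/5: T₂ = T₁·(P₂/P₁)^((γ−1)/γ) = 239.6 K; V₂ = V₁·(P₁/P₂)^(1/γ) = 0.004056 L.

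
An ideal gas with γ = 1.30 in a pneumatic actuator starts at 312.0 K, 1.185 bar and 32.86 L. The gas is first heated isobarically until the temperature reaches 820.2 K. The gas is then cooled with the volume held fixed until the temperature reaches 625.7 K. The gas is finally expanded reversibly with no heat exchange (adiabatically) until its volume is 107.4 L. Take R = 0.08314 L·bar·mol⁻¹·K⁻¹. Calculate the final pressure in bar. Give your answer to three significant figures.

P constant ⇒ V ∝ T: P₂ = P₁; V₂ = V₁·(T₂/T₁) = 86.38 L.
Isochoric, so P/T is constant: V₃ = V₂; P₃ = P₂·(T₃/T₂) = 0.9040 bar.
Adiabatic (γ = 1.30), T V^(γ−1) and P V^γ constant: T₄ = T₃·(V₃/V₄)^(γ−1) = 586.1 K; P₄ = P₃·(V₃/V₄)^γ = 0.6811 bar.

P₄ ≈ 0.681 bar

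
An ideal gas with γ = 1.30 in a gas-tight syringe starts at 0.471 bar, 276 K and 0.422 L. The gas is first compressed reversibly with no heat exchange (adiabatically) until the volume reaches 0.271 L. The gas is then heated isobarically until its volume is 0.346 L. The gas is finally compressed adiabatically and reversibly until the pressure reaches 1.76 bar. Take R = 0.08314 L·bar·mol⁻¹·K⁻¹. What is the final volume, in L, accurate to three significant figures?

Adiabatic (γ = 1.30), T V^(γ−1) and P V^γ constant: T₂ = T₁·(V₁/V₂)^(γ−1) = 315.2 K; P₂ = P₁·(V₁/V₂)^γ = 0.8377 bar.
P constant ⇒ V ∝ T: P₃ = P₂; T₃ = T₂·(V₃/V₂) = 402.5 K.
Reversible adiabatic, γ = 1.30: T₄ = T₃·(P₄/P₃)^((γ−1)/γ) = 477.7 K; V₄ = V₃·(P₃/P₄)^(1/γ) = 0.1955 L.

V₄ ≈ 0.195 L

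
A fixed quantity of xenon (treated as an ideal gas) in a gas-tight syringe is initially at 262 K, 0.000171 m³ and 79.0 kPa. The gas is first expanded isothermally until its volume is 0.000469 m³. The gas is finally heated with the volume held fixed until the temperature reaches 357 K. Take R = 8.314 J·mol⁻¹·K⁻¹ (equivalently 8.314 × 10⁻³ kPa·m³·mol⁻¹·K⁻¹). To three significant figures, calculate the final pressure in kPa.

P₃ ≈ 39.2 kPa

Isothermal, so P V is constant: T₂ = T₁; P₂ = P₁·(V₁/V₂) = 28.80 kPa.
V constant ⇒ P ∝ T: V₃ = V₂; P₃ = P₂·(T₃/T₂) = 39.25 kPa.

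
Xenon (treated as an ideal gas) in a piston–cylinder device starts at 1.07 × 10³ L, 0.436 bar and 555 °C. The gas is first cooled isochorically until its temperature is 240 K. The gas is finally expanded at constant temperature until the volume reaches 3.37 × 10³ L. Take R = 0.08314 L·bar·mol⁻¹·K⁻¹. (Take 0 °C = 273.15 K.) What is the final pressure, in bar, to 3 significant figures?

Convert: T₁ = 828.1 K.
Isochoric, so P/T is constant: V₂ = V₁; P₂ = P₁·(T₂/T₁) = 0.1264 bar.
T constant ⇒ Boyle's law P V = const: T₃ = T₂; P₃ = P₂·(V₂/V₃) = 0.04012 bar.

P₃ ≈ 0.0401 bar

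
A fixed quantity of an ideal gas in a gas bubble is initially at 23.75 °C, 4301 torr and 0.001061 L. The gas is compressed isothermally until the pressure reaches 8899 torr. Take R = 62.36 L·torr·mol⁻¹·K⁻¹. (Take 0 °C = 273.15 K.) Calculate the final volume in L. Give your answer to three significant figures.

V₂ ≈ 0.000513 L

Convert: T₁ = 296.9 K.
T constant ⇒ Boyle's law P V = const: T₂ = T₁; V₂ = V₁·(P₁/P₂) = 0.0005128 L.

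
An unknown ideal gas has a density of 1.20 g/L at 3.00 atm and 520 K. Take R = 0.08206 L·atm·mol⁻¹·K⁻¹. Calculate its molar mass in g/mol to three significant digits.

ρ = PM/(RT) ⇒ M = ρRT/P = (1.20 × 0.08206 × 520.0) / 3.00

M ≈ 17.1 g/mol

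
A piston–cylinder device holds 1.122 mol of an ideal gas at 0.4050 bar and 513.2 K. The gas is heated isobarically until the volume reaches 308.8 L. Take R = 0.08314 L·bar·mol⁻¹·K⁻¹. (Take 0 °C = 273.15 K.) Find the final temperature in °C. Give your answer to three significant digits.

T₂ ≈ 1.07e+03 °C

From PV = nRT: V₁ = nRT₁/P₁ = 118.2 L.
P constant ⇒ V ∝ T: P₂ = P₁; T₂ = T₁·(V₂/V₁) = 1341 K.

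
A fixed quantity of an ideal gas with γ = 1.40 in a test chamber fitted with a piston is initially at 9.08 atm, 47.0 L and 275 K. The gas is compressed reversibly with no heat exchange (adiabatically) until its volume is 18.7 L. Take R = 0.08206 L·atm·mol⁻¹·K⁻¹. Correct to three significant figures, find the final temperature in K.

T₂ ≈ 398 K

Reversible adiabatic, γ = 1.40: T₂ = T₁·(V₁/V₂)^(γ−1) = 397.6 K; P₂ = P₁·(V₁/V₂)^γ = 32.99 atm.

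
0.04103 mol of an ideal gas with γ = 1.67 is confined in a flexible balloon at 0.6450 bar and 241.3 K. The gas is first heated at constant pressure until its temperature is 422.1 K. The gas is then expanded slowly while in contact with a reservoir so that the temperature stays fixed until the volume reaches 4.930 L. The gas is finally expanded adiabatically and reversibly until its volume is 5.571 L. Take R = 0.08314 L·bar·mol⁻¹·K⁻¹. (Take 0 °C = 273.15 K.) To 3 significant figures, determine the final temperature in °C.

T₄ ≈ 116 °C

From PV = nRT: V₁ = nRT₁/P₁ = 1.276 L.
Isobaric, so V/T is constant: P₂ = P₁; V₂ = V₁·(T₂/T₁) = 2.232 L.
T constant ⇒ Boyle's law P V = const: T₃ = T₂; P₃ = P₂·(V₂/V₃) = 0.2921 bar.
Adiabatic (γ = 1.67), T V^(γ−1) and P V^γ constant: T₄ = T₃·(V₃/V₄)^(γ−1) = 388.9 K; P₄ = P₃·(V₃/V₄)^γ = 0.2381 bar.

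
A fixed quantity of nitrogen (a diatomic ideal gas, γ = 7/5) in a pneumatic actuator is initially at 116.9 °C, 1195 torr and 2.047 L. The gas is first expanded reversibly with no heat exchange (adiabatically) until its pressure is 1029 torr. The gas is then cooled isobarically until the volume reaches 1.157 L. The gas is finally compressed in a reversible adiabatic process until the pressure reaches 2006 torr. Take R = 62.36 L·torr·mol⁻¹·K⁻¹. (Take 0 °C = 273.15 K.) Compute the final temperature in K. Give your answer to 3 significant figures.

T₄ ≈ 230 K

Convert: T₁ = 390.0 K.
Adiabatic (γ = 7/5), T V^(γ−1) and P V^γ constant: T₂ = T₁·(P₂/P₁)^((γ−1)/γ) = 373.7 K; V₂ = V₁·(P₁/P₂)^(1/γ) = 2.278 L.
P constant ⇒ V ∝ T: P₃ = P₂; T₃ = T₂·(V₃/V₂) = 189.8 K.
Adiabatic (γ = 7/5), T V^(γ−1) and P V^γ constant: T₄ = T₃·(P₄/P₃)^((γ−1)/γ) = 229.7 K; V₄ = V₃·(P₃/P₄)^(1/γ) = 0.7182 L.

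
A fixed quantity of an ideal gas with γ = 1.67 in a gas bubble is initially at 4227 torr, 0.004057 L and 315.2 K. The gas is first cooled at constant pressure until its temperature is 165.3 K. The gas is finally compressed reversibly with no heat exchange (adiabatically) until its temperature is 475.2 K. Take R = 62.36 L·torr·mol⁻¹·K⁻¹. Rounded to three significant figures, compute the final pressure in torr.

P₃ ≈ 5.88e+04 torr

P constant ⇒ V ∝ T: P₂ = P₁; V₂ = V₁·(T₂/T₁) = 0.002128 L.
Adiabatic (γ = 1.67), T V^(γ−1) and P V^γ constant: P₃ = P₂·(T₃/T₂)^(γ/(γ−1)) = 5.877e+04 torr; V₃ = V₂·(T₂/T₃)^(1/(γ−1)) = 0.0004400 L.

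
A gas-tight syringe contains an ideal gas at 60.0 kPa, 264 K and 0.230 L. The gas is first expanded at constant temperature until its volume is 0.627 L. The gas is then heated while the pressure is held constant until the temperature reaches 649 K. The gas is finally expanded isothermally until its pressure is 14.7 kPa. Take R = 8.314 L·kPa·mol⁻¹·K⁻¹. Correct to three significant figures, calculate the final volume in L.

V₄ ≈ 2.31 L

Isothermal, so P V is constant: T₂ = T₁; P₂ = P₁·(V₁/V₂) = 22.01 kPa.
P constant ⇒ V ∝ T: P₃ = P₂; V₃ = V₂·(T₃/T₂) = 1.541 L.
T constant ⇒ Boyle's law P V = const: T₄ = T₃; V₄ = V₃·(P₃/P₄) = 2.308 L.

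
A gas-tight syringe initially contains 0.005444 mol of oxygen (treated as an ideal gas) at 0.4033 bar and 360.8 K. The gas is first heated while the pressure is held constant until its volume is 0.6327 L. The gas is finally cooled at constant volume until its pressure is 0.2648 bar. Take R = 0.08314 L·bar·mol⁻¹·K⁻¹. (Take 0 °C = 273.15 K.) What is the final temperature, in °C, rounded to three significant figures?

T₃ ≈ 97.0 °C

From PV = nRT: V₁ = nRT₁/P₁ = 0.4049 L.
P constant ⇒ V ∝ T: P₂ = P₁; T₂ = T₁·(V₂/V₁) = 563.8 K.
V constant ⇒ P ∝ T: V₃ = V₂; T₃ = T₂·(P₃/P₂) = 370.2 K.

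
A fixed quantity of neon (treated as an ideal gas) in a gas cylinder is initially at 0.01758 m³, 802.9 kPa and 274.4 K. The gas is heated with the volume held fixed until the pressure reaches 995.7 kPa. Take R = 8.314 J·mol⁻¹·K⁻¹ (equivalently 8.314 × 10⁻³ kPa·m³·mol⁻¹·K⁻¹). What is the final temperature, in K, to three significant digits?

Isochoric, so P/T is constant: V₂ = V₁; T₂ = T₁·(P₂/P₁) = 340.3 K.

T₂ ≈ 340 K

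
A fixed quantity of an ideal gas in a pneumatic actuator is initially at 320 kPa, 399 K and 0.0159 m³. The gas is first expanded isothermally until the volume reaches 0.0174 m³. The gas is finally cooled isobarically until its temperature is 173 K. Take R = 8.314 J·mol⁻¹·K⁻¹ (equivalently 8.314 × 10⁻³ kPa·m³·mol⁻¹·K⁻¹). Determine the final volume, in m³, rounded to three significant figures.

V₃ ≈ 0.00754 m³

T constant ⇒ Boyle's law P V = const: T₂ = T₁; P₂ = P₁·(V₁/V₂) = 292.4 kPa.
Isobaric, so V/T is constant: P₃ = P₂; V₃ = V₂·(T₃/T₂) = 0.007544 m³.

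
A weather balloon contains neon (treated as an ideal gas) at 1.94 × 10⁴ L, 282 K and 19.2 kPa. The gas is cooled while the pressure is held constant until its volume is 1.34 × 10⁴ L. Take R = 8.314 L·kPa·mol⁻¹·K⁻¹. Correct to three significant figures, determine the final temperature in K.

Isobaric, so V/T is constant: P₂ = P₁; T₂ = T₁·(V₂/V₁) = 194.8 K.

T₂ ≈ 195 K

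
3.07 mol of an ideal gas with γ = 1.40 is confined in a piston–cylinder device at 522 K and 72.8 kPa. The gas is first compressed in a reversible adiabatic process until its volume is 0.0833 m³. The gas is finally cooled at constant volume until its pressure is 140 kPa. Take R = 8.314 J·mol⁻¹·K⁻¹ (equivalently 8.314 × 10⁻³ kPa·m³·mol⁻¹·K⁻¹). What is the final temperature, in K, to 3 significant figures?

From PV = nRT: V₁ = nRT₁/P₁ = 0.1830 m³.
Reversible adiabatic, γ = 1.40: T₂ = T₁·(V₁/V₂)^(γ−1) = 715.2 K; P₂ = P₁·(V₁/V₂)^γ = 219.1 kPa.
Isochoric, so P/T is constant: V₃ = V₂; T₃ = T₂·(P₃/P₂) = 456.9 K.

T₃ ≈ 457 K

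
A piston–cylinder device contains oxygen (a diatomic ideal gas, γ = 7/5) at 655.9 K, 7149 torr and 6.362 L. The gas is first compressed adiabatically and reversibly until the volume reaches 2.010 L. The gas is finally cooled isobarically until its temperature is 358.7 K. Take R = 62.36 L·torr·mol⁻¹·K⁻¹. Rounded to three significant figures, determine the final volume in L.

Reversible adiabatic, γ = 7/5: T₂ = T₁·(V₁/V₂)^(γ−1) = 1040 K; P₂ = P₁·(V₁/V₂)^γ = 3.588e+04 torr.
Isobaric, so V/T is constant: P₃ = P₂; V₃ = V₂·(T₃/T₂) = 0.6933 L.

V₃ ≈ 0.693 L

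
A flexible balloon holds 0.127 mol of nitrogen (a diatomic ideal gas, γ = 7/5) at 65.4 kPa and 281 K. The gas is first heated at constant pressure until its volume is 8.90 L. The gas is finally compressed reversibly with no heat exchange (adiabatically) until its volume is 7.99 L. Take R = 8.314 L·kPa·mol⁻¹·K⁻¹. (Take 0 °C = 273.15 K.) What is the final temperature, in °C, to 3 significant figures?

T₃ ≈ 302 °C

From PV = nRT: V₁ = nRT₁/P₁ = 4.537 L.
P constant ⇒ V ∝ T: P₂ = P₁; T₂ = T₁·(V₂/V₁) = 551.3 K.
Adiabatic (γ = 7/5), T V^(γ−1) and P V^γ constant: T₃ = T₂·(V₂/V₃)^(γ−1) = 575.6 K; P₃ = P₂·(V₂/V₃)^γ = 76.06 kPa.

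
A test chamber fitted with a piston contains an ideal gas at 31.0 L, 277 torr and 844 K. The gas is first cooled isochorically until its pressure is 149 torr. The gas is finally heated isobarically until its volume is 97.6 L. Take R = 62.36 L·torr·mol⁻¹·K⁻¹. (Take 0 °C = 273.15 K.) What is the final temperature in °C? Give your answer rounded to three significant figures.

T₃ ≈ 1.16e+03 °C

Isochoric, so P/T is constant: V₂ = V₁; T₂ = T₁·(P₂/P₁) = 454.0 K.
P constant ⇒ V ∝ T: P₃ = P₂; T₃ = T₂·(V₃/V₂) = 1429 K.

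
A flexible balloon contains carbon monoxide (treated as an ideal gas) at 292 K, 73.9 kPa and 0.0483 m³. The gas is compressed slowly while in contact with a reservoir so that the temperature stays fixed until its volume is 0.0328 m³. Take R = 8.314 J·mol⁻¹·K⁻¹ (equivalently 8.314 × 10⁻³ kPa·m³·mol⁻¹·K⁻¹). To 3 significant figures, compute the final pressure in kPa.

P₂ ≈ 109 kPa

T constant ⇒ Boyle's law P V = const: T₂ = T₁; P₂ = P₁·(V₁/V₂) = 108.8 kPa.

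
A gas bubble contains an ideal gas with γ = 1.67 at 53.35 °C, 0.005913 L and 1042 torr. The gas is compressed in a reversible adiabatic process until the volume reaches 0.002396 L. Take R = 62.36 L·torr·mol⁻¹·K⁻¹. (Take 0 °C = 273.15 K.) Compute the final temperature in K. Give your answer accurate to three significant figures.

T₂ ≈ 598 K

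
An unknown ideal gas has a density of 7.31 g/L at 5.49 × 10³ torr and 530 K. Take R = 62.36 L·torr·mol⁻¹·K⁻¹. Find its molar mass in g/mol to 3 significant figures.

M ≈ 44.0 g/mol

ρ = PM/(RT) ⇒ M = ρRT/P = (7.31 × 62.36 × 530.0) / 5.49e+03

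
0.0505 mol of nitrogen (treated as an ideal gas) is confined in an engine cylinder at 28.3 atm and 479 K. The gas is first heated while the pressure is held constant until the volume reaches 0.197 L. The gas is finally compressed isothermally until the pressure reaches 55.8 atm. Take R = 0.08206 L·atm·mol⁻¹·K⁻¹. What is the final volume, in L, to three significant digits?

V₃ ≈ 0.0999 L

From PV = nRT: V₁ = nRT₁/P₁ = 0.07014 L.
P constant ⇒ V ∝ T: P₂ = P₁; T₂ = T₁·(V₂/V₁) = 1345 K.
Isothermal, so P V is constant: T₃ = T₂; V₃ = V₂·(P₂/P₃) = 0.09991 L.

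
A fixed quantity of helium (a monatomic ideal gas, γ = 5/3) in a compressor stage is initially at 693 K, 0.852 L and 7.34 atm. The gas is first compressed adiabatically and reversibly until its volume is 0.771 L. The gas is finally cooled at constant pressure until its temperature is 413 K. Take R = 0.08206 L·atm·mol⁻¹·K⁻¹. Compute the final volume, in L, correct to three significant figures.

Adiabatic (γ = 5/3), T V^(γ−1) and P V^γ constant: T₂ = T₁·(V₁/V₂)^(γ−1) = 740.7 K; P₂ = P₁·(V₁/V₂)^γ = 8.670 atm.
Isobaric, so V/T is constant: P₃ = P₂; V₃ = V₂·(T₃/T₂) = 0.4299 L.

V₃ ≈ 0.430 L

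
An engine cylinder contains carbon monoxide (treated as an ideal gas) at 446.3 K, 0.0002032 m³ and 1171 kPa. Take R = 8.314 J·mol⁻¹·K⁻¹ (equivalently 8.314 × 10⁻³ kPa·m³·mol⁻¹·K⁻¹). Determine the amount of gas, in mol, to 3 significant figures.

PV = nRT ⇒ n = PV/(RT) = (1171 × 0.0002032) / (8.314 × 10⁻³ × 446.3)

n ≈ 0.0641 mol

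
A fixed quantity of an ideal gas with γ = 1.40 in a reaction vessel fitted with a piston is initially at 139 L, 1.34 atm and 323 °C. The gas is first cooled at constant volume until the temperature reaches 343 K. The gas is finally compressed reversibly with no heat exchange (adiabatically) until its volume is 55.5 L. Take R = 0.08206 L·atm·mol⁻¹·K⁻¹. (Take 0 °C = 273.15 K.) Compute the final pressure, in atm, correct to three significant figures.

Convert: T₁ = 596.1 K.
Isochoric, so P/T is constant: V₂ = V₁; P₂ = P₁·(T₂/T₁) = 0.7710 atm.
Reversible adiabatic, γ = 1.40: T₃ = T₂·(V₂/V₃)^(γ−1) = 495.2 K; P₃ = P₂·(V₂/V₃)^γ = 2.788 atm.

P₃ ≈ 2.79 atm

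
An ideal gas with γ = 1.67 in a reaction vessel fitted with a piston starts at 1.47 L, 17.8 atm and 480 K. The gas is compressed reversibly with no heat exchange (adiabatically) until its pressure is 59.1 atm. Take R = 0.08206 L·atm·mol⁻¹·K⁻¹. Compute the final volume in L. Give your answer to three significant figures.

V₂ ≈ 0.717 L

Adiabatic (γ = 1.67), T V^(γ−1) and P V^γ constant: T₂ = T₁·(P₂/P₁)^((γ−1)/γ) = 776.8 K; V₂ = V₁·(P₁/P₂)^(1/γ) = 0.7165 L.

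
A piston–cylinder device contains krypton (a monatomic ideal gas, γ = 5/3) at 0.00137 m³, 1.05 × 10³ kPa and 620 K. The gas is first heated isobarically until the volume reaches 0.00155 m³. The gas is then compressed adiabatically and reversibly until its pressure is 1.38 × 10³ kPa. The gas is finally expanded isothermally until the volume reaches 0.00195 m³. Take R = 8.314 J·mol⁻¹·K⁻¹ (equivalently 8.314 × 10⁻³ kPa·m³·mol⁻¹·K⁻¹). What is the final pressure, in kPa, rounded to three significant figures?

P constant ⇒ V ∝ T: P₂ = P₁; T₂ = T₁·(V₂/V₁) = 701.5 K.
Reversible adiabatic, γ = 5/3: T₃ = T₂·(P₃/P₂)^((γ−1)/γ) = 782.5 K; V₃ = V₂·(P₂/P₃)^(1/γ) = 0.001316 m³.
Isothermal, so P V is constant: T₄ = T₃; P₄ = P₃·(V₃/V₄) = 931.0 kPa.

P₄ ≈ 931 kPa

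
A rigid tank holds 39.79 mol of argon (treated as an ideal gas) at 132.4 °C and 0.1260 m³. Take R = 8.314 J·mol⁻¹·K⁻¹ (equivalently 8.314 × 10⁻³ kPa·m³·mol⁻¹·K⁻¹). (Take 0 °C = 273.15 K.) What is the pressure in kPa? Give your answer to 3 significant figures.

P ≈ 1.06e+03 kPa

Convert: T = 405.55 K.
PV = nRT ⇒ P = nRT/V = (39.79 × 8.314 × 10⁻³ × 405.55) / 0.1260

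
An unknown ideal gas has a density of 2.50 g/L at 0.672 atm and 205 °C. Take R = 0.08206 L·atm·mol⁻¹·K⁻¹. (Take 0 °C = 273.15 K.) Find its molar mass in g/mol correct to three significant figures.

ρ = PM/(RT) ⇒ M = ρRT/P = (2.50 × 0.08206 × 478.1) / 0.672

M ≈ 146 g/mol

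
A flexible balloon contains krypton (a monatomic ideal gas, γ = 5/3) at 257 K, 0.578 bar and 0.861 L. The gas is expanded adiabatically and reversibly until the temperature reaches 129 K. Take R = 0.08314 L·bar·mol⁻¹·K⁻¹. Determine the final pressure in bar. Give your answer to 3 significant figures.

Reversible adiabatic, γ = 5/3: P₂ = P₁·(T₂/T₁)^(γ/(γ−1)) = 0.1032 bar; V₂ = V₁·(T₁/T₂)^(1/(γ−1)) = 2.421 L.

P₂ ≈ 0.103 bar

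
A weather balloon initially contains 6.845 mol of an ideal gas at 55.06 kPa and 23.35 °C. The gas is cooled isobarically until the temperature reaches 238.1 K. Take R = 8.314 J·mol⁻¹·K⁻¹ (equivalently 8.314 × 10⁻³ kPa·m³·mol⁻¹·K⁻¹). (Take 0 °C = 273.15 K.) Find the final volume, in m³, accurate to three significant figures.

V₂ ≈ 0.246 m³

Convert: T₁ = 296.5 K.
From PV = nRT: V₁ = nRT₁/P₁ = 0.3065 m³.
P constant ⇒ V ∝ T: P₂ = P₁; V₂ = V₁·(T₂/T₁) = 0.2461 m³.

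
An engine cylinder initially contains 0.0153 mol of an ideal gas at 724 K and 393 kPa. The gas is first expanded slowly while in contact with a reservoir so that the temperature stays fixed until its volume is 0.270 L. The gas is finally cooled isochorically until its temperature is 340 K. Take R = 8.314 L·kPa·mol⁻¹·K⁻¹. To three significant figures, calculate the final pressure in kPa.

P₃ ≈ 160 kPa

From PV = nRT: V₁ = nRT₁/P₁ = 0.2343 L.
T constant ⇒ Boyle's law P V = const: T₂ = T₁; P₂ = P₁·(V₁/V₂) = 341.1 kPa.
Isochoric, so P/T is constant: V₃ = V₂; P₃ = P₂·(T₃/T₂) = 160.2 kPa.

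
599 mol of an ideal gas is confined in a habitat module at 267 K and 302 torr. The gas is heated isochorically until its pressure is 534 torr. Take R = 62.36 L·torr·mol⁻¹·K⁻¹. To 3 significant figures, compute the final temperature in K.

From PV = nRT: V₁ = nRT₁/P₁ = 3.302e+04 L.
Isochoric, so P/T is constant: V₂ = V₁; T₂ = T₁·(P₂/P₁) = 472.1 K.

T₂ ≈ 472 K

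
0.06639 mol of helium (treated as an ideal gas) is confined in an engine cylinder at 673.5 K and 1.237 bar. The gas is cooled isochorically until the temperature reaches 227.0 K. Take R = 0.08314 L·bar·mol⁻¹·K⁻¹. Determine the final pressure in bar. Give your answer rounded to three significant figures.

P₂ ≈ 0.417 bar

From PV = nRT: V₁ = nRT₁/P₁ = 3.005 L.
Isochoric, so P/T is constant: V₂ = V₁; P₂ = P₁·(T₂/T₁) = 0.4169 bar.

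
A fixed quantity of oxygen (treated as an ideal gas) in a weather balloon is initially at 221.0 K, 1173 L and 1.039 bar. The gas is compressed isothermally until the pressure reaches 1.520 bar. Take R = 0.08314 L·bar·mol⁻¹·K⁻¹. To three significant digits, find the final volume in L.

V₂ ≈ 802 L

Isothermal, so P V is constant: T₂ = T₁; V₂ = V₁·(P₁/P₂) = 801.8 L.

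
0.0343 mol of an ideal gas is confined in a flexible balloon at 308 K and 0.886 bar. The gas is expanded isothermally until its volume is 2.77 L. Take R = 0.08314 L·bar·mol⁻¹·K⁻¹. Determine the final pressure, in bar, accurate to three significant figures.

P₂ ≈ 0.317 bar

From PV = nRT: V₁ = nRT₁/P₁ = 0.9913 L.
T constant ⇒ Boyle's law P V = const: T₂ = T₁; P₂ = P₁·(V₁/V₂) = 0.3171 bar.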